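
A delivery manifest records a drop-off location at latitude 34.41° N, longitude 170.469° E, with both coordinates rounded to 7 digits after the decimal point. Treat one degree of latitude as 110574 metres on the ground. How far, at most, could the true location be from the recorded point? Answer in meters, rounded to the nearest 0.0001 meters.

0.0072 meters

Rounding to 7 decimal places leaves each coordinate within ±5e-08° of the true value.
Latitude error → 5e-08 × 110574 = 0.0055287 m along the meridian.
E–W at 34.41°: 5e-08° × 110574 × cos 34.41° = 5e-08 × 110574 × 0.8250 ≈ 0.00456126 m.
Combining orthogonally: (0.0055287² + 0.00456126²)^½ ≈ 0.0071674 m.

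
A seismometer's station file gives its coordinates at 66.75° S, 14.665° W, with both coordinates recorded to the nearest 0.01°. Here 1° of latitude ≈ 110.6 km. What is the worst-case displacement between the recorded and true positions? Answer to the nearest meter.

595 meters

Rounding to 2 decimal places leaves each coordinate within ±0.005° of the true value.
N–S: 0.005° × 110600 m/° = 553 m.
Longitude error → 0.005 × 110600 × cos 66.75° = 0.005 × 110600 × 0.3947 ≈ 218.293 m.
The two errors are perpendicular, so the maximum displacement is √(553² + 218.293²) ≈ 594.526 m.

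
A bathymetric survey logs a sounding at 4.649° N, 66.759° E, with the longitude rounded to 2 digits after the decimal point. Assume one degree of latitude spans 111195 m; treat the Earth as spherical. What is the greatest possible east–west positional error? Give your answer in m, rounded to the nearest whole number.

554 m

Rounding to 2 decimal places leaves the longitude within ±0.005° of the true value.
Parallels shrink by cos φ, so at 4.649° a degree of longitude is 111195 × 0.9967 ≈ 110829 m.
East–west error: 0.005° × 110829 m/° ≈ 554.146 m.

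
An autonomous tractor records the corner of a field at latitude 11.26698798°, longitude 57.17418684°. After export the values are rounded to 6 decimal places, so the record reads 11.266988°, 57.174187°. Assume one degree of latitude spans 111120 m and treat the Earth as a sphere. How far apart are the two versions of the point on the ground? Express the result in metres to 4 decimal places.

The latitude changed by -0.00000002° and the longitude by -0.00000016°.
North–south shift: -0.00000002 × 111120 = -0.0022224 m.
E–W at 11.267°: -0.00000016° × 111120 × cos 11.267° = -0.00000016 × 111120 × 0.9807 ≈ -0.0174365 m.
Hypotenuse of the two orthogonal shifts: √(0.0022224² + 0.0174365²) = 0.0175776 m.

0.0176 metres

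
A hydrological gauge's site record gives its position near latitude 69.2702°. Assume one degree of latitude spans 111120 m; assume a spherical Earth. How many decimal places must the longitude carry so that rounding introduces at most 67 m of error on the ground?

3

At 69.2702° one degree of longitude covers 111120 × cos 69.2702° ≈ 111120 × 0.3540 ≈ 39332.2 m.
With N decimal places the half-ulp bound is 0.5·10⁻ᴺ°, or 0.5·10⁻ᴺ × 39332.2 m on the ground.
Setting 19666.1 × 10⁻ᴺ ≤ 67 gives 10ᴺ ≥ 293.5, i.e. N ≥ 2.47.
At 2 places the error can reach 197 m, but 3 places keeps it to 19.7 m.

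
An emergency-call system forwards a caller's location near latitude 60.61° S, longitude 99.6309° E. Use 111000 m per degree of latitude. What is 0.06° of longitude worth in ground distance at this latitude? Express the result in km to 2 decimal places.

0.06° of longitude at 60.61° is 0.06 × 111000 × cos 60.61° ≈ 0.06 × 54473.4 = 3268.41 m.
That is 3268.41 m = 3.2684 km.

3.27 km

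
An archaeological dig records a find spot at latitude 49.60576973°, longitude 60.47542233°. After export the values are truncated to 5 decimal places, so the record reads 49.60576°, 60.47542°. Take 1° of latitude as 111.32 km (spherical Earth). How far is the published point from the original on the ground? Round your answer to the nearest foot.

4 feet

The latitude changed by +0.00000973° and the longitude by +0.00000233°.
North–south shift: 0.00000973 × 111320 = 1.08314 m.
E–W at 49.6058°: 0.00000233° × 111320 × cos 49.6058° = 0.00000233 × 111320 × 0.6480 ≈ 0.168087 m.
Distance: √(1.08314² + 0.168087²) ≈ 1.09611 m.
In feet: 1.09611 m ÷ 0.3048 ≈ 3.5962 ft.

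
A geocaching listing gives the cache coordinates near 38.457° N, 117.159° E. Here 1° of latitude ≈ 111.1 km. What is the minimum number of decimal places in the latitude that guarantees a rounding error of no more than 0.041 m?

One degree of latitude covers 111100 m.
N decimal places → at most half a unit in the last place, 0.5 × 10⁻ᴺ° = 111100/2 × 10⁻ᴺ m.
Setting 55550 × 10⁻ᴺ ≤ 0.041 gives 10ᴺ ≥ 1.355e+06, i.e. N ≥ 6.13.
At 6 places the error can reach 0.0555 m, but 7 places keeps it to 0.00556 m.

7 decimal places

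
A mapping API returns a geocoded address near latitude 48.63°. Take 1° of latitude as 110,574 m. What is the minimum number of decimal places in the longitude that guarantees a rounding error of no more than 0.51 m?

At 48.63° one degree of longitude covers 110574 × cos 48.63° ≈ 110574 × 0.6609 ≈ 73080.5 m.
N decimal places → at most half a unit in the last place, 0.5 × 10⁻ᴺ° = 73080.5/2 × 10⁻ᴺ m.
Need 0.5 × 73080.5 × 10⁻ᴺ ≤ 0.51 → 10⁻ᴺ ≤ 1.396e-05, so N ≥ 4.86.
N = 4 would give 3.65 m (too coarse); N = 5 gives 0.365 m ≤ 0.51 m.

5 decimal places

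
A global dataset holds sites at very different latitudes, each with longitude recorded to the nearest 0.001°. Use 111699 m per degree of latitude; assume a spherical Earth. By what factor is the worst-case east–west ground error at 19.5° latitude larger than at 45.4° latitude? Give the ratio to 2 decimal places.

1.34

Rounding to 3 decimal places leaves the longitude within ±0.0005° of the true value.
At 19.5°: 0.0005° × 111699 × cos 19.5° = 0.0005 × 111699 × 0.9426 ≈ 52.646 m.
At 45.4°: 0.0005° × 111699 × cos 45.4° = 0.0005 × 111699 × 0.7022 ≈ 39.215 m.
The ratio reduces to cos 19.5° / cos 45.4° = 0.9426/0.7022 ≈ 1.3425.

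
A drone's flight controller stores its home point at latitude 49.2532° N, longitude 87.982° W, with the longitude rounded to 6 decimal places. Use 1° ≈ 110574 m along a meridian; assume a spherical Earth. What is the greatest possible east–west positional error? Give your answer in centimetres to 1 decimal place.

3.6 centimetres

Rounding to 6 decimal places leaves the longitude within ±5e-07° of the true value.
Parallels shrink by cos φ, so at 49.2532° a degree of longitude is 110574 × 0.6527 ≈ 72173.6 m.
So at most 5e-07° × 72173.6 ≈ 0.0360868 m east–west.
That is 0.0360868 m = 3.6087 cm.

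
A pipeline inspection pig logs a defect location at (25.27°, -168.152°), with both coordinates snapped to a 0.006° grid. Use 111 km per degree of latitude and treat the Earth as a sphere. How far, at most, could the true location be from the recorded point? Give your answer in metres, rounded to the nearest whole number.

With a 0.006° grid the true value lies within half a step, ±0.006°/2 = ±0.003°, of the stored one.
Latitude error → 0.003 × 111000 = 333 m along the meridian.
E–W at 25.27°: 0.003° × 111000 × cos 25.27° = 0.003 × 111000 × 0.9043 ≈ 301.134 m.
Worst case both components are at the extreme and orthogonal: √(333² + 301.134²) ≈ 448.966 m.

449 metres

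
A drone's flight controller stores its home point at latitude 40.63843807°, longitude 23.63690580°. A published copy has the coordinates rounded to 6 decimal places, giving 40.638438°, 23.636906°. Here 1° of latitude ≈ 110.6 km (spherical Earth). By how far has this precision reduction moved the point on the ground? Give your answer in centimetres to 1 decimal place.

1.8 centimetres

The latitude changed by +0.00000007° and the longitude by -0.00000020°.
North–south shift: 0.00000007 × 110600 = 0.007742 m.
East–west at this latitude: -0.00000020° × 110600 × cos 40.6384° ≈ -0.00000020 × 83927.1 = -0.0167854 m.
Hypotenuse of the two orthogonal shifts: √(0.007742² + 0.0167854²) = 0.0184848 m.
That is 0.0184848 m = 1.8485 cm.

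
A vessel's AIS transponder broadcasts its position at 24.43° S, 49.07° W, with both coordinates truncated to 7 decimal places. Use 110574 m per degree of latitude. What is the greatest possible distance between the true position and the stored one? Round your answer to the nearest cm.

Truncating at 7 decimal places can drop up to a full unit in the last place, so each coordinate may be off by as much as 1e-07°.
North–south component: 1e-07° × 110574 = 0.0110574 m.
Longitude error → 1e-07 × 110574 × cos 24.43° = 1e-07 × 110574 × 0.9105 ≈ 0.0100674 m.
Worst case both components are at the extreme and orthogonal: √(0.0110574² + 0.0100674²) ≈ 0.0149539 m.
That is 0.0149539 m = 1.4954 cm.

1 cm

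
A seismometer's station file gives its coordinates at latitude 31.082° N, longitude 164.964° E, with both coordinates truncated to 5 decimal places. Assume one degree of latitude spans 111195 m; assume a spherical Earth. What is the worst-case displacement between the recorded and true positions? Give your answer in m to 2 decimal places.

Truncating at 5 decimal places can drop up to a full unit in the last place, so each coordinate may be off by as much as 1e-05°.
North–south component: 1e-05° × 111195 = 1.11195 m.
East–west component at 31.082°: 1e-05° × 111195 × cos 31.082° ≈ 1e-05 × 95230.7 ≈ 0.952307 m.
The two errors are perpendicular, so the maximum displacement is √(1.11195² + 0.952307²) ≈ 1.46401 m.

1.46 m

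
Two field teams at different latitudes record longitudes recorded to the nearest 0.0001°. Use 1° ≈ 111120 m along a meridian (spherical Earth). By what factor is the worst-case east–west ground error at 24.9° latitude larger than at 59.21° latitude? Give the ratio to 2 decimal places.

Rounding to 4 decimal places leaves the longitude within ±5e-05° of the true value.
Error at 24.9° = 5e-05° × 111120 × cos 24.9° ≈ 5.556 × 0.9070 = 5.0395 m.
At 59.21°: 5e-05° × 111120 × cos 59.21° = 5e-05 × 111120 × 0.5119 ≈ 2.8441 m.
Ratio: 5.0395 / 2.8441 = cos 24.9° / cos 59.21° ≈ 1.7719.

1.77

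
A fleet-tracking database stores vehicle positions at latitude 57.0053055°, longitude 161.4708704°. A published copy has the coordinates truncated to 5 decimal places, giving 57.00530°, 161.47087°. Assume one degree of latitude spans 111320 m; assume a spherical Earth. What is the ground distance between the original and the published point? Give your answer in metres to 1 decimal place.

0.6 metres

The latitude changed by +0.0000055° and the longitude by +0.0000004°.
N–S: 0.0000055° × 111320 m/° = 0.61226 m.
E–W at 57.0053°: 0.0000004° × 111320 × cos 57.0053° = 0.0000004 × 111320 × 0.5446 ≈ 0.0242482 m.
Hypotenuse of the two orthogonal shifts: √(0.61226² + 0.0242482²) = 0.61274 m.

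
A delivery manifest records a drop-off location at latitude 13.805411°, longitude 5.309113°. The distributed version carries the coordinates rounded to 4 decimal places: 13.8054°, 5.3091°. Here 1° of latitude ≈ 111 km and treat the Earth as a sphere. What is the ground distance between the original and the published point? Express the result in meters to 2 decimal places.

Δlat = 13.805411 − 13.8054 = +0.000011°; Δlon = 5.309113 − 5.3091 = +0.000013°.
N–S: 0.000011° × 111000 m/° = 1.221 m.
E–W at 13.8054°: 0.000013° × 111000 × cos 13.8054° = 0.000013 × 111000 × 0.9711 ≈ 1.40131 m.
Distance: √(1.221² + 1.40131²) ≈ 1.85863 m.

1.86 meters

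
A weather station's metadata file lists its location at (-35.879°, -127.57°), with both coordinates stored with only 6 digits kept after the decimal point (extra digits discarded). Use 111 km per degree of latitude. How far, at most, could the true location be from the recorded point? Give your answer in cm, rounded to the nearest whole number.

Truncating at 6 decimal places can drop up to a full unit in the last place, so each coordinate may be off by as much as 1e-06°.
North–south component: 1e-06° × 111000 = 0.111 m.
East–west component at 35.879°: 1e-06° × 111000 × cos 35.879° ≈ 1e-06 × 89938.5 ≈ 0.0899385 m.
Combining orthogonally: (0.111² + 0.0899385²)^½ ≈ 0.142863 m.
That is 0.142863 m = 14.286 cm.

14 cm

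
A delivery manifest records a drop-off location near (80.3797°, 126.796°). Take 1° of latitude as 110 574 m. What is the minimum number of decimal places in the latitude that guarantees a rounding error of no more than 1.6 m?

One degree of latitude covers 110574 m.
Rounding to N decimal places gives at most 0.5 × 10⁻ᴺ degrees of error, i.e. 0.5 × 10⁻ᴺ × 110574 m.
Setting 55287 × 10⁻ᴺ ≤ 1.6 gives 10ᴺ ≥ 3.455e+04, i.e. N ≥ 4.54.
At 4 places the error can reach 5.53 m, but 5 places keeps it to 0.553 m.

5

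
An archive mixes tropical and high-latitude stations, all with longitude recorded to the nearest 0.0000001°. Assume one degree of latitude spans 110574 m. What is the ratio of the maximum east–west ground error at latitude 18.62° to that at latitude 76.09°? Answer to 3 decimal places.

3.942

Rounding to 7 decimal places leaves the longitude within ±5e-08° of the true value.
At 18.62°: 5e-08° × 110574 × cos 18.62° = 5e-08 × 110574 × 0.9477 ≈ 0.0052393 m.
Error at 76.09° = 5e-08° × 110574 × cos 76.09° ≈ 0.0055287 × 0.2404 = 0.0013291 m.
Ratio: 0.0052393 / 0.0013291 = cos 18.62° / cos 76.09° ≈ 3.9420.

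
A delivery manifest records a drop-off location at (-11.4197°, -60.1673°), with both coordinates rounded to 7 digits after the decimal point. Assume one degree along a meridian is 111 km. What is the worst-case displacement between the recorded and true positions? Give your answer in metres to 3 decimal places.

0.008 metres

Rounding to 7 decimal places leaves each coordinate within ±5e-08° of the true value.
North–south component: 5e-08° × 111000 = 0.00555 m.
Longitude error → 5e-08 × 111000 × cos 11.4197° = 5e-08 × 111000 × 0.9802 ≈ 0.00544013 m.
Combining orthogonally: (0.00555² + 0.00544013²)^½ ≈ 0.00777158 m.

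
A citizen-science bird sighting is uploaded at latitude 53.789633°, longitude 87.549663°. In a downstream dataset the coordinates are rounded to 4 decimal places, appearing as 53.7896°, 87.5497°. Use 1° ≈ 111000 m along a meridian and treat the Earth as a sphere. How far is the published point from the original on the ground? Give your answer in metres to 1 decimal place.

Δlat = 53.789633 − 53.7896 = +0.000033°; Δlon = 87.549663 − 87.5497 = -0.000037°.
North–south shift: 0.000033 × 111000 = 3.663 m.
East–west at this latitude: -0.000037° × 111000 × cos 53.7896° ≈ -0.000037 × 65573.5 = -2.42622 m.
Distance: √(3.663² + 2.42622²) ≈ 4.39364 m.

4.4 metres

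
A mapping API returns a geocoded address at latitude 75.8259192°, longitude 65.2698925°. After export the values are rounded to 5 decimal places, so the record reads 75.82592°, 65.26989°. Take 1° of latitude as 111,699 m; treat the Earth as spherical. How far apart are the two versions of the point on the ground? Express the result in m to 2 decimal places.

Δlat = 75.8259192 − 75.82592 = -0.0000008°; Δlon = 65.2698925 − 65.26989 = +0.0000025°.
N–S: -0.0000008° × 111699 m/° = -0.0893592 m.
East–west at this latitude: 0.0000025° × 111699 × cos 75.8259° ≈ 0.0000025 × 27351.6 = 0.068379 m.
Combined displacement = (0.0893592² + 0.068379²)^½ ≈ 0.11252 m.

0.11 m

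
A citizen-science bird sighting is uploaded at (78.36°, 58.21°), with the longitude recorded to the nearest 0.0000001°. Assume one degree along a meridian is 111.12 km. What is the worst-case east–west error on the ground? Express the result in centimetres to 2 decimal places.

Rounding to 7 decimal places leaves the longitude within ±5e-08° of the true value.
One degree of longitude at 78.36° is 111120 × cos 78.36° ≈ 111120 × 0.2018 = 22419.8 m.
So at most 5e-08° × 22419.8 ≈ 0.00112099 m east–west.
That is 0.00112099 m = 0.1121 cm.

0.11 centimetres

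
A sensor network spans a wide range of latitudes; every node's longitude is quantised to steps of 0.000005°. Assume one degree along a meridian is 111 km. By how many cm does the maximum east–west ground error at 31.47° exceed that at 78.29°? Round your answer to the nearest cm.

18 cm

With a 0.000005° grid the true value lies within half a step, ±0.000005°/2 = ±2.5e-06°, of the stored one.
Error at 31.47° = 2.5e-06° × 111000 × cos 31.47° ≈ 0.2775 × 0.8529 = 0.23668 m.
Error at 78.29° = 2.5e-06° × 111000 × cos 78.29° ≈ 0.2775 × 0.2030 = 0.056321 m.
So the lower-latitude error exceeds the higher by 0.23668 − 0.056321 = 0.18036 m.
That is 0.180363 m = 18.036 cm.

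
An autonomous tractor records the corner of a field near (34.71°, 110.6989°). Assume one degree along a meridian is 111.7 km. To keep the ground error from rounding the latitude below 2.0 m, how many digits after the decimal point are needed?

5 decimal places

One degree of latitude covers 111700 m.
N decimal places → at most half a unit in the last place, 0.5 × 10⁻ᴺ° = 111700/2 × 10⁻ᴺ m.
Setting 55850 × 10⁻ᴺ ≤ 2.0 gives 10ᴺ ≥ 2.792e+04, i.e. N ≥ 4.45.
At 4 places the error can reach 5.58 m, but 5 places keeps it to 0.558 m.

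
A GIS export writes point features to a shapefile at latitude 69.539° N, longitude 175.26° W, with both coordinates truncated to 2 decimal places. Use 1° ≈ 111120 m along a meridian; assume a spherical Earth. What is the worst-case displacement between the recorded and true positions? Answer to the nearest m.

Truncating at 2 decimal places can drop up to a full unit in the last place, so each coordinate may be off by as much as 0.01°.
Latitude error → 0.01 × 111120 = 1111.2 m along the meridian.
East–west component at 69.539°: 0.01° × 111120 × cos 69.539° ≈ 0.01 × 38844.2 ≈ 388.442 m.
Worst case both components are at the extreme and orthogonal: √(1111.2² + 388.442²) ≈ 1177.14 m.

1177 m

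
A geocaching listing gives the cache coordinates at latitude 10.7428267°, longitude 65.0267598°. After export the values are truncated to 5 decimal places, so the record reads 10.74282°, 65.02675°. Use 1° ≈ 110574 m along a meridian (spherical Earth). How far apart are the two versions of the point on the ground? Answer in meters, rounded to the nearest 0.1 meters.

1.3 meters

Δlat = 10.7428267 − 10.74282 = +0.0000067°; Δlon = 65.0267598 − 65.02675 = +0.0000098°.
North–south shift: 0.0000067 × 110574 = 0.740846 m.
E–W at 10.7428°: 0.0000098° × 110574 × cos 10.7428° = 0.0000098 × 110574 × 0.9825 ≈ 1.06463 m.
Combined displacement = (0.740846² + 1.06463²)^½ ≈ 1.29703 m.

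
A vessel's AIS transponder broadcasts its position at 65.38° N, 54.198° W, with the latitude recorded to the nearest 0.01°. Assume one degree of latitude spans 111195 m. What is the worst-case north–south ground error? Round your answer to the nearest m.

Rounding to 2 decimal places leaves the latitude within ±0.005° of the true value.
Along the meridian that is 0.005° × 111195 m/° = 555.975 m.

556 m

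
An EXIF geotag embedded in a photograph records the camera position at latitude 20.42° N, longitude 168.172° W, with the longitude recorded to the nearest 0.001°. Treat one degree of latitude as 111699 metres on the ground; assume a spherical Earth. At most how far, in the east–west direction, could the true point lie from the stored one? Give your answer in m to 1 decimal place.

52.3 m

Rounding to 3 decimal places leaves the longitude within ±0.0005° of the true value.
Parallels shrink by cos φ, so at 20.42° a degree of longitude is 111699 × 0.9372 ≈ 104680 m.
Maximum E–W displacement: 0.0005 × 104680 = 52.3399 m.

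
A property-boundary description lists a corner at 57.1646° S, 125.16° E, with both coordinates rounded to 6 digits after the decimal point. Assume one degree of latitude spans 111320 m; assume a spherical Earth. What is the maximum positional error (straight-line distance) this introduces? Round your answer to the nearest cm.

Rounding to 6 decimal places leaves each coordinate within ±5e-07° of the true value.
Latitude error → 5e-07 × 111320 = 0.05566 m along the meridian.
Longitude error → 5e-07 × 111320 × cos 57.1646° = 5e-07 × 111320 × 0.5422 ≈ 0.0301804 m.
Worst case both components are at the extreme and orthogonal: √(0.05566² + 0.0301804²) ≈ 0.0633158 m.
That is 0.0633158 m = 6.3316 cm.

6 cm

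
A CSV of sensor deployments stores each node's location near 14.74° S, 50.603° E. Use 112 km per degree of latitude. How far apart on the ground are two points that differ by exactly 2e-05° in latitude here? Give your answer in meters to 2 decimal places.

2e-05° × 112000 m/° = 2.24 m.

2.24 meters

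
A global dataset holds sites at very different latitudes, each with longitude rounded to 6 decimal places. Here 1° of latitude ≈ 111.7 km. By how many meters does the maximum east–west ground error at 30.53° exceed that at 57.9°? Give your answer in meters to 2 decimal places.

0.02 meters

Rounding to 6 decimal places leaves the longitude within ±5e-07° of the true value.
Error at 30.53° = 5e-07° × 111700 × cos 30.53° ≈ 0.05585 × 0.8614 = 0.048107 m.
Error at 57.9° = 5e-07° × 111700 × cos 57.9° ≈ 0.05585 × 0.5314 = 0.029679 m.
Difference: 0.048107 − 0.029679 = 0.018429 m.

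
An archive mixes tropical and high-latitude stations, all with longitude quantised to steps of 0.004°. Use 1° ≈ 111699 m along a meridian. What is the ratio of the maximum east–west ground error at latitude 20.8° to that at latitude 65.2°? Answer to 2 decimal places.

2.23

With a 0.004° grid the true value lies within half a step, ±0.004°/2 = ±0.002°, of the stored one.
Error at 20.8° = 0.002° × 111699 × cos 20.8° ≈ 223.4 × 0.9348 = 208.84 m.
Error at 65.2° = 0.002° × 111699 × cos 65.2° ≈ 223.4 × 0.4195 = 93.705 m.
Ratio: 208.84 / 93.705 = cos 20.8° / cos 65.2° ≈ 2.2287.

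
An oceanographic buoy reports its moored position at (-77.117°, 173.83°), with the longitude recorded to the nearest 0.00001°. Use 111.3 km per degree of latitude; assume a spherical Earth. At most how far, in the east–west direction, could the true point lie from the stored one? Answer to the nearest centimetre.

12 centimetres

Rounding to 5 decimal places leaves the longitude within ±5e-06° of the true value.
At latitude 77.117° a degree of longitude spans 111300 m × cos 77.117° = 111300 × 0.2230 ≈ 24815.5 m.
Maximum E–W displacement: 5e-06 × 24815.5 = 0.124078 m.
That is 0.124078 m = 12.408 cm.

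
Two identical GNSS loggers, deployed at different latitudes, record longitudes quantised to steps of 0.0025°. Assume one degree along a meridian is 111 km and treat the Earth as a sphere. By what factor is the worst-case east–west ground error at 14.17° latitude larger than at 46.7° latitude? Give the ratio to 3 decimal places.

1.414

With a 0.0025° grid the true value lies within half a step, ±0.0025°/2 = ±0.00125°, of the stored one.
At 14.17°: 0.00125° × 111000 × cos 14.17° = 0.00125 × 111000 × 0.9696 ≈ 134.53 m.
At 46.7°: 0.00125° × 111000 × cos 46.7° = 0.00125 × 111000 × 0.6858 ≈ 95.157 m.
Ratio: 134.53 / 95.157 = cos 14.17° / cos 46.7° ≈ 1.4137.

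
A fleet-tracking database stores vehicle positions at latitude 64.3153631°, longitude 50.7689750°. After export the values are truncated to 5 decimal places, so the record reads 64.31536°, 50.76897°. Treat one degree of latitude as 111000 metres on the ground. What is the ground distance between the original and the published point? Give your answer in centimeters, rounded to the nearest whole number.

The latitude changed by +0.0000031° and the longitude by +0.0000050°.
N–S: 0.0000031° × 111000 m/° = 0.3441 m.
E–W at 64.3154°: 0.0000050° × 111000 × cos 64.3154° = 0.0000050 × 111000 × 0.4334 ≈ 0.240547 m.
Combined displacement = (0.3441² + 0.240547²)^½ ≈ 0.419842 m.
That is 0.419842 m = 41.984 cm.

42 centimeters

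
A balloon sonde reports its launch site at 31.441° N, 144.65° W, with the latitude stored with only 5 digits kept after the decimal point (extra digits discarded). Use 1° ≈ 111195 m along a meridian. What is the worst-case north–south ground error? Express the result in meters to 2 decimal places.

Truncating at 5 decimal places can drop up to a full unit in the last place, so the latitude may be off by as much as 1e-05°.
So the N–S error is at most 1e-05 × 111195 = 1.11195 m.

1.11 meters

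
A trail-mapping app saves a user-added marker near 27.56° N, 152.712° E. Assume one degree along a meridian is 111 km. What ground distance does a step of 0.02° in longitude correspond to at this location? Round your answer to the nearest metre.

1968 metres

At 27.56° a degree of longitude is 111000 × cos 27.56° ≈ 98404.5 m, so 0.02° corresponds to 1968.09 m.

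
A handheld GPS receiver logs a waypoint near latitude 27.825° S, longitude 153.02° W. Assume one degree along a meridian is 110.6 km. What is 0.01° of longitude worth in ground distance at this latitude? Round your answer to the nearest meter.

At 27.825° a degree of longitude is 110600 × cos 27.825° ≈ 97812.1 m, so 0.01° corresponds to 978.121 m.

978 meters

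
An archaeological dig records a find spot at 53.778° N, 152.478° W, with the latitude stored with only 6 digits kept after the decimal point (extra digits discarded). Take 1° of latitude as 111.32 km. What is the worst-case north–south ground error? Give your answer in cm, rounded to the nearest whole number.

Truncating at 6 decimal places can drop up to a full unit in the last place, so the latitude may be off by as much as 1e-06°.
Along the meridian that is 1e-06° × 111320 m/° = 0.11132 m.
That is 0.11132 m = 11.132 cm.

11 cm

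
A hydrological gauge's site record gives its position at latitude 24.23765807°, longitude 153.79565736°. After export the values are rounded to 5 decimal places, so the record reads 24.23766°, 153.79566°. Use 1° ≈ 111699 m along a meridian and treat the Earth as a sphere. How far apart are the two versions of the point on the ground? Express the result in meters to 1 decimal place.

0.3 meters

The latitude changed by -0.00000193° and the longitude by -0.00000264°.
N–S: -0.00000193° × 111699 m/° = -0.215579 m.
E–W at 24.2377°: -0.00000264° × 111699 × cos 24.2377° = -0.00000264 × 111699 × 0.9119 ≈ -0.268891 m.
Combined displacement = (0.215579² + 0.268891²)^½ ≈ 0.34464 m.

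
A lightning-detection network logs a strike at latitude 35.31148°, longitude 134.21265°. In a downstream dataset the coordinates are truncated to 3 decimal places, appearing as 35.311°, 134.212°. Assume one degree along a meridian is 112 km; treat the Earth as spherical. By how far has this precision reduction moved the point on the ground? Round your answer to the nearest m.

The latitude changed by +0.00048° and the longitude by +0.00065°.
N–S: 0.00048° × 112000 m/° = 53.76 m.
East–west at this latitude: 0.00065° × 112000 × cos 35.311° ≈ 0.00065 × 91395 = 59.4067 m.
Hypotenuse of the two orthogonal shifts: √(53.76² + 59.4067²) = 80.1205 m.

80 m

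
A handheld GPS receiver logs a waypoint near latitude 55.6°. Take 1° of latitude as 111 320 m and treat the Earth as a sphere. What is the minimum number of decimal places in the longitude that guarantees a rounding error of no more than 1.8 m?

5 decimal places

At 55.6° one degree of longitude covers 111320 × cos 55.6° ≈ 111320 × 0.5650 ≈ 62892.1 m.
With N decimal places the half-ulp bound is 0.5·10⁻ᴺ°, or 0.5·10⁻ᴺ × 62892.1 m on the ground.
Need 0.5 × 62892.1 × 10⁻ᴺ ≤ 1.8 → 10⁻ᴺ ≤ 5.724e-05, so N ≥ 4.24.
N = 4 would give 3.14 m (too coarse); N = 5 gives 0.314 m ≤ 1.8 m.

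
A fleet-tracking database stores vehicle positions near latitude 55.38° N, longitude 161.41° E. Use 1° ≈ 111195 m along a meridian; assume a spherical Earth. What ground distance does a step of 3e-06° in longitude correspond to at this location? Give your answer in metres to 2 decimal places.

One degree of longitude here spans 111195 × cos 55.38° = 111195 × 0.5681 ≈ 63173.3 m; 3e-06° of that is 0.18952 m.

0.19 metres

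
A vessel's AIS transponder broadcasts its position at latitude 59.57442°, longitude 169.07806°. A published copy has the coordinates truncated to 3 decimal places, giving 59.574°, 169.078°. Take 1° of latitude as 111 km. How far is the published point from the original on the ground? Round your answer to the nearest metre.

47 metres

The latitude changed by +0.00042° and the longitude by +0.00006°.
N–S: 0.00042° × 111000 m/° = 46.62 m.
East–west at this latitude: 0.00006° × 111000 × cos 59.574° ≈ 0.00006 × 56213.2 = 3.37279 m.
Hypotenuse of the two orthogonal shifts: √(46.62² + 3.37279²) = 46.7418 m.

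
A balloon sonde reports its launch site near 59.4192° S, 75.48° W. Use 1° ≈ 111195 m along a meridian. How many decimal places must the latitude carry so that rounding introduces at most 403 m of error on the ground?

3 decimal places

One degree of latitude covers 111195 m.
Rounding to N decimal places gives at most 0.5 × 10⁻ᴺ degrees of error, i.e. 0.5 × 10⁻ᴺ × 111195 m.
Need 0.5 × 111195 × 10⁻ᴺ ≤ 403 → 10⁻ᴺ ≤ 7.249e-03, so N ≥ 2.14.
At 2 places the error can reach 556 m, but 3 places keeps it to 55.6 m.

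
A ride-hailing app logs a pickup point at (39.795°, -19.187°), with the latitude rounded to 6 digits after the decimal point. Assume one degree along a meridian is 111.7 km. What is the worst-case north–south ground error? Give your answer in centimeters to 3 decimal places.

5.585 centimeters

Rounding to 6 decimal places leaves the latitude within ±5e-07° of the true value.
So the N–S error is at most 5e-07 × 111700 = 0.05585 m.
That is 0.05585 m = 5.585 cm.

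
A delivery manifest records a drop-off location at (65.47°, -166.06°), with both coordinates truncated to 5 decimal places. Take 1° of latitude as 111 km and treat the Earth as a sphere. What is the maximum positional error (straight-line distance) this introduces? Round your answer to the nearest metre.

Truncating at 5 decimal places can drop up to a full unit in the last place, so each coordinate may be off by as much as 1e-05°.
North–south component: 1e-05° × 111000 = 1.11 m.
Longitude error → 1e-05 × 111000 × cos 65.47° = 1e-05 × 111000 × 0.4152 ≈ 0.460838 m.
Worst case both components are at the extreme and orthogonal: √(1.11² + 0.460838²) ≈ 1.20186 m.

1 metres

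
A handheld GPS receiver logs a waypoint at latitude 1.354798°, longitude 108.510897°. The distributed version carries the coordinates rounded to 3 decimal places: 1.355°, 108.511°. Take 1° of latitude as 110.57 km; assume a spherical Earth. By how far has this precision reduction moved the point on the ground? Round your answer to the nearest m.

25 m

The latitude changed by -0.000202° and the longitude by -0.000103°.
N–S: -0.000202° × 110570 m/° = -22.3351 m.
E–W at 1.355°: -0.000103° × 110570 × cos 1.355° = -0.000103 × 110570 × 0.9997 ≈ -11.3855 m.
Combined displacement = (22.3351² + 11.3855²)^½ ≈ 25.0697 m.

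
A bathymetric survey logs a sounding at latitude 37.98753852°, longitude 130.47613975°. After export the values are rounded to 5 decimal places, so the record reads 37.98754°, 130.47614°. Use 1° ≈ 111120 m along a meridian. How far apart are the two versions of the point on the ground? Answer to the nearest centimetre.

Δlat = 37.98753852 − 37.98754 = -0.00000148°; Δlon = 130.47613975 − 130.47614 = -0.00000025°.
North–south shift: -0.00000148 × 111120 = -0.164458 m.
East–west at this latitude: -0.00000025° × 111120 × cos 37.9875° ≈ -0.00000025 × 87578.6 = -0.0218947 m.
Distance: √(0.164458² + 0.0218947²) ≈ 0.165909 m.
That is 0.165909 m = 16.591 cm.

17 centimetres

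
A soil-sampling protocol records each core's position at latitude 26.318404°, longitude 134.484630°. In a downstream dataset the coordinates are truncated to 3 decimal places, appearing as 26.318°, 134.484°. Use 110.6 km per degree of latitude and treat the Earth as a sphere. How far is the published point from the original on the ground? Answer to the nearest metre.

Δlat = 26.318404 − 26.318 = +0.000404°; Δlon = 134.484630 − 134.484 = +0.000630°.
N–S: 0.000404° × 110600 m/° = 44.6824 m.
East–west at this latitude: 0.000630° × 110600 × cos 26.318° ≈ 0.000630 × 99136 = 62.4557 m.
Distance: √(44.6824² + 62.4557²) ≈ 76.7934 m.

77 metres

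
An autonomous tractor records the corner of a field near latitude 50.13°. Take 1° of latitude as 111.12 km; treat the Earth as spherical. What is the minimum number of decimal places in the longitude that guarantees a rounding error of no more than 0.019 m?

At 50.13° one degree of longitude covers 111120 × cos 50.13° ≈ 111120 × 0.6410 ≈ 71233.2 m.
With N decimal places the half-ulp bound is 0.5·10⁻ᴺ°, or 0.5·10⁻ᴺ × 71233.2 m on the ground.
Setting 35616.6 × 10⁻ᴺ ≤ 0.019 gives 10ᴺ ≥ 1.875e+06, i.e. N ≥ 6.27.
So 7 decimal places suffice (0.00356 m); 6 would allow up to 0.0356 m.

7 decimal places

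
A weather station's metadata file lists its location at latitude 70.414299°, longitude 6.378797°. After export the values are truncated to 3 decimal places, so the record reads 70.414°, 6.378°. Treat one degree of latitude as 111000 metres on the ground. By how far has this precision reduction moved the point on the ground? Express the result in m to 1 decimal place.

The latitude changed by +0.000299° and the longitude by +0.000797°.
N–S: 0.000299° × 111000 m/° = 33.189 m.
East–west at this latitude: 0.000797° × 111000 × cos 70.414° ≈ 0.000797 × 37209.6 = 29.656 m.
Combined displacement = (33.189² + 29.656²)^½ ≈ 44.5083 m.

44.5 m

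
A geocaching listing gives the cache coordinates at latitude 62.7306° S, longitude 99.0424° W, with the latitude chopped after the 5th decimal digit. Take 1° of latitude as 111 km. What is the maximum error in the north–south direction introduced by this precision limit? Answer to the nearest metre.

1 metres

Truncating at 5 decimal places can drop up to a full unit in the last place, so the latitude may be off by as much as 1e-05°.
North–south distance: 1e-05° × 111000 m/° = 1.11 m.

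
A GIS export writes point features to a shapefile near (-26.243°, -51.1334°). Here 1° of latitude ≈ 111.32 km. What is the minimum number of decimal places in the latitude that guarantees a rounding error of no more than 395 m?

3 decimal places

One degree of latitude covers 111320 m.
With N decimal places the half-ulp bound is 0.5·10⁻ᴺ°, or 0.5·10⁻ᴺ × 111320 m on the ground.
Need 0.5 × 111320 × 10⁻ᴺ ≤ 395 → 10⁻ᴺ ≤ 7.097e-03, so N ≥ 2.15.
So 3 decimal places suffice (55.7 m); 2 would allow up to 557 m.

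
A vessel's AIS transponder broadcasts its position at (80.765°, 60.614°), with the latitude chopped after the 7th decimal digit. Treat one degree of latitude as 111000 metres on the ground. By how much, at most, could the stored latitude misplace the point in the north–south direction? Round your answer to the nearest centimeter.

Truncating at 7 decimal places can drop up to a full unit in the last place, so the latitude may be off by as much as 1e-07°.
North–south distance: 1e-07° × 111000 m/° = 0.0111 m.
That is 0.0111 m = 1.11 cm.

1 centimeters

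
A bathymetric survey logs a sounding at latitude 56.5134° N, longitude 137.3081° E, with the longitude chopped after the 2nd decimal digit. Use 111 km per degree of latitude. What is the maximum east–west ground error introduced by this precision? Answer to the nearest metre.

612 metres

Truncating at 2 decimal places can drop up to a full unit in the last place, so the longitude may be off by as much as 0.01°.
At latitude 56.5134° a degree of longitude spans 111000 m × cos 56.5134° = 111000 × 0.5517 ≈ 61243.4 m.
So at most 0.01° × 61243.4 ≈ 612.434 m east–west.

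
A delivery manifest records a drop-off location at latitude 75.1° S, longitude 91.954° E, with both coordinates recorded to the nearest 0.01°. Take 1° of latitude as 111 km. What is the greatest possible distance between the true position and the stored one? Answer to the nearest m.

Rounding to 2 decimal places leaves each coordinate within ±0.005° of the true value.
N–S: 0.005° × 111000 m/° = 555 m.
East–west component at 75.1°: 0.005° × 111000 × cos 75.1° ≈ 0.005 × 28541.7 ≈ 142.709 m.
Worst case both components are at the extreme and orthogonal: √(555² + 142.709²) ≈ 573.054 m.

573 m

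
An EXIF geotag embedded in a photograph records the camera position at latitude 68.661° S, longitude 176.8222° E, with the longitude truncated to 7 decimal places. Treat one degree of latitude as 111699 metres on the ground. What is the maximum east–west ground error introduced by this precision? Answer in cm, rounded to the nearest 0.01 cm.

Truncating at 7 decimal places can drop up to a full unit in the last place, so the longitude may be off by as much as 1e-07°.
At latitude 68.661° a degree of longitude spans 111699 m × cos 68.661° = 111699 × 0.3639 ≈ 40645.6 m.
Maximum E–W displacement: 1e-07 × 40645.6 = 0.00406456 m.
That is 0.00406456 m = 0.40646 cm.

0.41 cm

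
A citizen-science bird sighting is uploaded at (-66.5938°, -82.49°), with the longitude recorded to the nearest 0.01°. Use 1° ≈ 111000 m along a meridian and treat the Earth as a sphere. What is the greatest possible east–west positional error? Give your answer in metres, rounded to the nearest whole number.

220 metres

Rounding to 2 decimal places leaves the longitude within ±0.005° of the true value.
Parallels shrink by cos φ, so at 66.5938° a degree of longitude is 111000 × 0.3972 ≈ 44094.4 m.
So at most 0.005° × 44094.4 ≈ 220.472 m east–west.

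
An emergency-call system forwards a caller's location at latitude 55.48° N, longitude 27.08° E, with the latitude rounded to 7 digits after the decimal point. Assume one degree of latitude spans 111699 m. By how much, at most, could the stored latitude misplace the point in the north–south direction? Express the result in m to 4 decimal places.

Rounding to 7 decimal places leaves the latitude within ±5e-08° of the true value.
Along the meridian that is 5e-08° × 111699 m/° = 0.00558495 m.

0.0056 m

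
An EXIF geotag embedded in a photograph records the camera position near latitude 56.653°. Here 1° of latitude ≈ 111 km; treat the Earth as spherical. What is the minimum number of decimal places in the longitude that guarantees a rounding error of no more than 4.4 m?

4 decimal places

At 56.653° one degree of longitude covers 111000 × cos 56.653° ≈ 111000 × 0.5497 ≈ 61017.6 m.
With N decimal places the half-ulp bound is 0.5·10⁻ᴺ°, or 0.5·10⁻ᴺ × 61017.6 m on the ground.
Need 0.5 × 61017.6 × 10⁻ᴺ ≤ 4.4 → 10⁻ᴺ ≤ 1.442e-04, so N ≥ 3.84.
So 4 decimal places suffice (3.05 m); 3 would allow up to 30.5 m.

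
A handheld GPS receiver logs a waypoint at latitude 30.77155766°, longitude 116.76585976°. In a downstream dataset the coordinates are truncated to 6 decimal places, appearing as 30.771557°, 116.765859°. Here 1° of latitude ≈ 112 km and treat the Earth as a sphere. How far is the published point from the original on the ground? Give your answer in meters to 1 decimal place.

0.1 meters

Δlat = 30.77155766 − 30.771557 = +0.00000066°; Δlon = 116.76585976 − 116.765859 = +0.00000076°.
North–south shift: 0.00000066 × 112000 = 0.07392 m.
East–west at this latitude: 0.00000076° × 112000 × cos 30.7716° ≈ 0.00000076 × 96232 = 0.0731363 m.
Combined displacement = (0.07392² + 0.0731363²)^½ ≈ 0.103986 m.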